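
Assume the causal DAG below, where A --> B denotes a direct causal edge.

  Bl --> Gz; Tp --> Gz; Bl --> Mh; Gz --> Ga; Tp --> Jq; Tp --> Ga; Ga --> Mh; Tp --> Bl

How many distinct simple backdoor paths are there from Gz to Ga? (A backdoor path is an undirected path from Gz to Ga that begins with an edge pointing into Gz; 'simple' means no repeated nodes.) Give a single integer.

A backdoor path from Gz to Ga is any simple undirected path whose first edge points into Gz (i.e. leaves Gz via a parent).
Parents of Gz: {Bl, Tp}.
Enumerating:
  P1: Gz <- Tp -> Bl -> Mh <- Ga
  P2: Gz <- Tp -> Ga
  P3: Gz <- Bl <- Tp -> Ga
  P4: Gz <- Bl -> Mh <- Ga
That exhausts the simple backdoor paths. Count: 4.

4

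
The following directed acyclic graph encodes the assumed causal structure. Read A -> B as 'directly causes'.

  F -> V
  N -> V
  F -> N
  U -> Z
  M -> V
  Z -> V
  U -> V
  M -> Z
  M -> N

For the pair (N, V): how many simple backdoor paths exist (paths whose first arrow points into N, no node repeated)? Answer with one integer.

4

A backdoor path from N to V is any simple undirected path whose first edge points into N (i.e. leaves N via a parent).
Parents of N: {F, M}.
Enumerating:
  P1: N <- F -> V
  P2: N <- M -> Z <- U -> V
  P3: N <- M -> Z -> V
  P4: N <- M -> V
That exhausts the simple backdoor paths. Count: 4.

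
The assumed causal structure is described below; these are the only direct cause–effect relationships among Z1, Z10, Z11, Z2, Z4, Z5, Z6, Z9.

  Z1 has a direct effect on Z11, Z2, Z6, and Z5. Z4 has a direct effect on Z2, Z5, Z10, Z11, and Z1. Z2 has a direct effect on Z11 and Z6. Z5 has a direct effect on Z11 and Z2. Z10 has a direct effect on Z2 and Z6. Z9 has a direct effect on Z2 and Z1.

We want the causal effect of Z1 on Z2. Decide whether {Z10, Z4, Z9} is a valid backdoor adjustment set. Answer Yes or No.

Backdoor paths from Z1 to Z2 (paths whose first edge points into Z1):
  P1: Z1 <- Z4 -> Z10 -> Z2
  P2: Z1 <- Z4 -> Z10 -> Z6 <- Z2
  P3: Z1 <- Z4 -> Z5 -> Z2
  P4: Z1 <- Z4 -> Z5 -> Z11 <- Z2
  P5: Z1 <- Z4 -> Z2
  P6: Z1 <- Z4 -> Z11 <- Z5 -> Z2
  P7: Z1 <- Z4 -> Z11 <- Z2
  P8: Z1 <- Z9 -> Z2
Condition 1 (no descendant of Z1 in the set): holds — descendants of Z1 are {Z11, Z2, Z5, Z6}; none are in {Z10, Z4, Z9}.
Condition 2 (every backdoor path blocked by {Z10, Z4, Z9}):
  P1: blocked at fork node Z4 ∈ conditioning set.
  P2: blocked at fork node Z4 ∈ conditioning set.
  P3: blocked at fork node Z4 ∈ conditioning set.
  P4: blocked at fork node Z4 ∈ conditioning set.
  P5: blocked at fork node Z4 ∈ conditioning set.
  P6: blocked at fork node Z4 ∈ conditioning set.
  P7: blocked at fork node Z4 ∈ conditioning set.
  P8: blocked at fork node Z9 ∈ conditioning set.
{Z10, Z4, Z9} satisfies the backdoor criterion.

Yes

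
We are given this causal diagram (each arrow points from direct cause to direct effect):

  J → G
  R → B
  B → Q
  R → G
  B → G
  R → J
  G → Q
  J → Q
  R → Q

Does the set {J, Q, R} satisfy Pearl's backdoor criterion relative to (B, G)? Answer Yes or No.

Backdoor paths from B to G (paths whose first edge points into B):
  P1: B <- R -> J -> G
  P2: B <- R -> J -> Q <- G
  P3: B <- R -> G
  P4: B <- R -> Q <- J -> G
  P5: B <- R -> Q <- G
Condition 1 (no descendant of B in the set): FAILS — Q is a descendant of B.
Condition 2 (every backdoor path blocked by {J, Q, R}):
  P1: blocked at fork node R ∈ conditioning set.
  P2: blocked at fork node R ∈ conditioning set.
  P3: blocked at fork node R ∈ conditioning set.
  P4: blocked at fork node R ∈ conditioning set.
  P5: blocked at fork node R ∈ conditioning set.
{J, Q, R} does not satisfy the backdoor criterion.

No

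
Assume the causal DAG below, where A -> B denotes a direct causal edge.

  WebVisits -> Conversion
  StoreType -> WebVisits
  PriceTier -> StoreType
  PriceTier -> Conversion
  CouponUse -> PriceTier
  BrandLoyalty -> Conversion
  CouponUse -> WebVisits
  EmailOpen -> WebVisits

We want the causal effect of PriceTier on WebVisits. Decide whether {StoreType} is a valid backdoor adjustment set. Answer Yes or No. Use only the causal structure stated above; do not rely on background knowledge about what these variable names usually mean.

Backdoor paths from PriceTier to WebVisits (paths whose first edge points into PriceTier):
  P1: PriceTier <- CouponUse -> WebVisits
Condition 1 (no descendant of PriceTier in the set): FAILS — StoreType is a descendant of PriceTier.
Condition 2 (every backdoor path blocked by {StoreType}):
  P1: open — no interior node is in the conditioning set.
{StoreType} does not satisfy the backdoor criterion.

No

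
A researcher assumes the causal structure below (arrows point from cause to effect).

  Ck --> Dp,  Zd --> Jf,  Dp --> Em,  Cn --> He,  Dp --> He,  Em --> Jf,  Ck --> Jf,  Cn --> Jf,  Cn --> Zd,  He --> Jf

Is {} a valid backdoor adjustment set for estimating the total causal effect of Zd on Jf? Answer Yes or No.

No

Backdoor paths from Zd to Jf (paths whose first edge points into Zd):
  P1: Zd <- Cn -> He <- Dp <- Ck -> Jf
  P2: Zd <- Cn -> He <- Dp -> Em -> Jf
  P3: Zd <- Cn -> He -> Jf
  P4: Zd <- Cn -> Jf
Condition 1 (no descendant of Zd in the set): holds — descendants of Zd are {Jf}; none are in {}.
Condition 2 (every backdoor path blocked by {}):
  P1: blocked at collider He (neither it nor any descendant is in the conditioning set).
  P2: blocked at collider He (neither it nor any descendant is in the conditioning set).
  P3: open — no interior node is in the conditioning set.
  P4: open — no interior node is in the conditioning set.
{} does not satisfy the backdoor criterion.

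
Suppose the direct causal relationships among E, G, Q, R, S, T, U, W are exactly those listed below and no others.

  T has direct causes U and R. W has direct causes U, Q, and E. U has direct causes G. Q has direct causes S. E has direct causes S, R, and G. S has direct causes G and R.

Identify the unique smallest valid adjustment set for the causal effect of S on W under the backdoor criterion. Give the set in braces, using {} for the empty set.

{G, R}

Variables eligible for adjustment (non-descendants of S, excluding S and W): {G, R, T, U}.
Backdoor paths from S to W:
  P1: S <- R -> E <- G -> U -> W
  P2: S <- R -> E -> W
  P3: S <- R -> T <- U <- G -> E -> W
  P4: S <- R -> T <- U -> W
  P5: S <- G -> U -> T <- R -> E -> W
  P6: S <- G -> U -> W
  P7: S <- G -> E <- R -> T <- U -> W
  P8: S <- G -> E -> W
The empty set is not sufficient: P2 (S <- R -> E -> W) has no collider blocking it and no conditioned non-collider, so it is open.
Try {G, R}:
  P1: blocked at fork node R ∈ conditioning set.
  P2: blocked at fork node R ∈ conditioning set.
  P3: blocked at fork node R ∈ conditioning set.
  P4: blocked at fork node R ∈ conditioning set.
  P5: blocked at fork node G ∈ conditioning set.
  P6: blocked at fork node G ∈ conditioning set.
  P7: blocked at fork node G ∈ conditioning set.
  P8: blocked at fork node G ∈ conditioning set.
{G, R} contains no descendant of S and blocks every backdoor path.
Every element of {G, R} is needed (dropping G leaves P6 open; dropping R leaves P2 open), so no proper subset is valid.
Among all size-2 subsets of the eligible variables, only {G, R} blocks every backdoor path, so it is the unique smallest valid adjustment set.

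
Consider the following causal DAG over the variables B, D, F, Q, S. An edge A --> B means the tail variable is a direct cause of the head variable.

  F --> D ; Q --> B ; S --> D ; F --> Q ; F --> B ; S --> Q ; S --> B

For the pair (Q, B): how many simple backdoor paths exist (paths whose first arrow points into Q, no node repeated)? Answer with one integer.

4

A backdoor path from Q to B is any simple undirected path whose first edge points into Q (i.e. leaves Q via a parent).
Parents of Q: {F, S}.
Enumerating:
  P1: Q <- F -> D <- S -> B
  P2: Q <- F -> B
  P3: Q <- S -> D <- F -> B
  P4: Q <- S -> B
That exhausts the simple backdoor paths. Count: 4.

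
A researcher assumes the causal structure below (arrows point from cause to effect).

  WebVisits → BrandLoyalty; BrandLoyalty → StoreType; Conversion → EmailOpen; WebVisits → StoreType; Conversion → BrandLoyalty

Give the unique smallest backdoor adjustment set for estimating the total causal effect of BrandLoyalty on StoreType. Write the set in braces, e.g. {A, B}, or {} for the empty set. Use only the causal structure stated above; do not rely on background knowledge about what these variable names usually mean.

{WebVisits}

Variables eligible for adjustment (non-descendants of BrandLoyalty, excluding BrandLoyalty and StoreType): {Conversion, EmailOpen, WebVisits}.
Backdoor paths from BrandLoyalty to StoreType:
  P1: BrandLoyalty <- WebVisits -> StoreType
The empty set is not sufficient: P1 (BrandLoyalty <- WebVisits -> StoreType) has no collider blocking it and no conditioned non-collider, so it is open.
Try {WebVisits}:
  P1: blocked at fork node WebVisits ∈ conditioning set.
{WebVisits} contains no descendant of BrandLoyalty and blocks every backdoor path.
No other singleton works — e.g. {Conversion} leaves P1 open — so {WebVisits} is the unique smallest valid adjustment set.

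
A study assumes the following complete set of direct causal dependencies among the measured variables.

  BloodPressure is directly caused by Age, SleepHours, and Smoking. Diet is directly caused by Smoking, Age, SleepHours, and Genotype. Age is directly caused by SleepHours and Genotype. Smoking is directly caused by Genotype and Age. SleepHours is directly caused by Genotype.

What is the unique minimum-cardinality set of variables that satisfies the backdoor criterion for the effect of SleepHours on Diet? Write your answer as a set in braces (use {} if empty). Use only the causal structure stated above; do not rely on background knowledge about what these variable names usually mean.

{Genotype}

Variables eligible for adjustment (non-descendants of SleepHours, excluding SleepHours and Diet): {Genotype}.
Backdoor paths from SleepHours to Diet:
  P1: SleepHours <- Genotype -> Age -> Smoking -> Diet
  P2: SleepHours <- Genotype -> Age -> BloodPressure <- Smoking -> Diet
  P3: SleepHours <- Genotype -> Age -> Diet
  P4: SleepHours <- Genotype -> Smoking <- Age -> Diet
  P5: SleepHours <- Genotype -> Smoking -> BloodPressure <- Age -> Diet
  P6: SleepHours <- Genotype -> Smoking -> Diet
  P7: SleepHours <- Genotype -> Diet
The empty set is not sufficient: P1 (SleepHours <- Genotype -> Age -> Smoking -> Diet) has no collider blocking it and no conditioned non-collider, so it is open.
Try {Genotype}:
  P1: blocked at fork node Genotype ∈ conditioning set.
  P2: blocked at fork node Genotype ∈ conditioning set.
  P3: blocked at fork node Genotype ∈ conditioning set.
  P4: blocked at fork node Genotype ∈ conditioning set.
  P5: blocked at fork node Genotype ∈ conditioning set.
  P6: blocked at fork node Genotype ∈ conditioning set.
  P7: blocked at fork node Genotype ∈ conditioning set.
{Genotype} contains no descendant of SleepHours and blocks every backdoor path.
{Genotype} is the unique smallest valid adjustment set.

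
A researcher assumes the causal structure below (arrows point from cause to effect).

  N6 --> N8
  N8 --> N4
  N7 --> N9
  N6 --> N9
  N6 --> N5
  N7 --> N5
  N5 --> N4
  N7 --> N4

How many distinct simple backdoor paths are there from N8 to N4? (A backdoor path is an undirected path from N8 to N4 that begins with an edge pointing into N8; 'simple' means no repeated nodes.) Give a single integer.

A backdoor path from N8 to N4 is any simple undirected path whose first edge points into N8 (i.e. leaves N8 via a parent).
Parents of N8: {N6}.
Enumerating:
  P1: N8 <- N6 -> N5 <- N7 -> N4
  P2: N8 <- N6 -> N5 -> N4
  P3: N8 <- N6 -> N9 <- N7 -> N5 -> N4
  P4: N8 <- N6 -> N9 <- N7 -> N4
That exhausts the simple backdoor paths. Count: 4.

4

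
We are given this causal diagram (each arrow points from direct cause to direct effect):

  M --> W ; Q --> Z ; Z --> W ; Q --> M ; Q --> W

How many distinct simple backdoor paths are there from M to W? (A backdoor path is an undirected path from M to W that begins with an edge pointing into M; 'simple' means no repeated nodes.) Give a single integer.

2

A backdoor path from M to W is any simple undirected path whose first edge points into M (i.e. leaves M via a parent).
Parents of M: {Q}.
Enumerating:
  P1: M <- Q -> Z -> W
  P2: M <- Q -> W
That exhausts the simple backdoor paths. Count: 2.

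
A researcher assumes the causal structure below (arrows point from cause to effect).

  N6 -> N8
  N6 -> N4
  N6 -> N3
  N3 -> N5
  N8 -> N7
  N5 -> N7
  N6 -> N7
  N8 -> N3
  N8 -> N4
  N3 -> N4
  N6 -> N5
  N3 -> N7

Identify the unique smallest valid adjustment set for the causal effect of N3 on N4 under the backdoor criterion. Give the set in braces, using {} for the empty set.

{N6, N8}

Variables eligible for adjustment (non-descendants of N3, excluding N3 and N4): {N6, N8}.
Backdoor paths from N3 to N4:
  P1: N3 <- N6 -> N8 -> N4
  P2: N3 <- N6 -> N4
  P3: N3 <- N6 -> N5 -> N7 <- N8 -> N4
  P4: N3 <- N6 -> N7 <- N8 -> N4
  P5: N3 <- N8 <- N6 -> N4
  P6: N3 <- N8 -> N4
  P7: N3 <- N8 -> N7 <- N6 -> N4
  P8: N3 <- N8 -> N7 <- N5 <- N6 -> N4
The empty set is not sufficient: P1 (N3 <- N6 -> N8 -> N4) has no collider blocking it and no conditioned non-collider, so it is open.
Try {N6, N8}:
  P1: blocked at fork node N6 ∈ conditioning set.
  P2: blocked at fork node N6 ∈ conditioning set.
  P3: blocked at fork node N6 ∈ conditioning set.
  P4: blocked at fork node N6 ∈ conditioning set.
  P5: blocked at chain node N8 ∈ conditioning set.
  P6: blocked at fork node N8 ∈ conditioning set.
  P7: blocked at fork node N8 ∈ conditioning set.
  P8: blocked at fork node N8 ∈ conditioning set.
{N6, N8} contains no descendant of N3 and blocks every backdoor path.
Every element of {N6, N8} is needed (dropping N6 leaves P2 open; dropping N8 leaves P6 open), so no proper subset is valid.
Among all size-2 subsets of the eligible variables, only {N6, N8} blocks every backdoor path, so it is the unique smallest valid adjustment set.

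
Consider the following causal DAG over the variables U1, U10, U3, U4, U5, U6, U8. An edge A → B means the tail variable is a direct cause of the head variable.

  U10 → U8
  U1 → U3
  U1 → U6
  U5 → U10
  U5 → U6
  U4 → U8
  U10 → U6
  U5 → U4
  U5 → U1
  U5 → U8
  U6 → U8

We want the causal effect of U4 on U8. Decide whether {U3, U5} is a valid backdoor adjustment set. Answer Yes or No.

Yes

Backdoor paths from U4 to U8 (paths whose first edge points into U4):
  P1: U4 <- U5 -> U1 -> U6 <- U10 -> U8
  P2: U4 <- U5 -> U1 -> U6 -> U8
  P3: U4 <- U5 -> U10 -> U6 -> U8
  P4: U4 <- U5 -> U10 -> U8
  P5: U4 <- U5 -> U6 <- U10 -> U8
  P6: U4 <- U5 -> U6 -> U8
  P7: U4 <- U5 -> U8
Condition 1 (no descendant of U4 in the set): holds — descendants of U4 are {U8}; none are in {U3, U5}.
Condition 2 (every backdoor path blocked by {U3, U5}):
  P1: blocked at fork node U5 ∈ conditioning set.
  P2: blocked at fork node U5 ∈ conditioning set.
  P3: blocked at fork node U5 ∈ conditioning set.
  P4: blocked at fork node U5 ∈ conditioning set.
  P5: blocked at fork node U5 ∈ conditioning set.
  P6: blocked at fork node U5 ∈ conditioning set.
  P7: blocked at fork node U5 ∈ conditioning set.
{U3, U5} satisfies the backdoor criterion.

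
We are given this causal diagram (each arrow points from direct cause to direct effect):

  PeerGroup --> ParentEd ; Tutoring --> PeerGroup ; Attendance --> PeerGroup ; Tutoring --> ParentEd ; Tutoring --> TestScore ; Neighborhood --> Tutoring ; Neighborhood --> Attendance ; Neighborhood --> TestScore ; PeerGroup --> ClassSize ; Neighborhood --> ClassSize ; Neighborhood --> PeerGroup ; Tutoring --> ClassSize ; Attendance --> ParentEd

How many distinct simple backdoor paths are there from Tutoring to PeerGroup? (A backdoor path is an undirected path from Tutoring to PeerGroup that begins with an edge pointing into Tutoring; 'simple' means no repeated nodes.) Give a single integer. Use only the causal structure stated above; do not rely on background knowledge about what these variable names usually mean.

4

A backdoor path from Tutoring to PeerGroup is any simple undirected path whose first edge points into Tutoring (i.e. leaves Tutoring via a parent).
Parents of Tutoring: {Neighborhood}.
Enumerating:
  P1: Tutoring <- Neighborhood -> Attendance -> PeerGroup
  P2: Tutoring <- Neighborhood -> Attendance -> ParentEd <- PeerGroup
  P3: Tutoring <- Neighborhood -> PeerGroup
  P4: Tutoring <- Neighborhood -> ClassSize <- PeerGroup
That exhausts the simple backdoor paths. Count: 4.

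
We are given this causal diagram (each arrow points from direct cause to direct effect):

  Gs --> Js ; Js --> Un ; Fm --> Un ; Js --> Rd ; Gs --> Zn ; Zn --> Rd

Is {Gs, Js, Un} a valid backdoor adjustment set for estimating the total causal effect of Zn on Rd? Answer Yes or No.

Backdoor paths from Zn to Rd (paths whose first edge points into Zn):
  P1: Zn <- Gs -> Js -> Rd
Condition 1 (no descendant of Zn in the set): holds — descendants of Zn are {Rd}; none are in {Gs, Js, Un}.
Condition 2 (every backdoor path blocked by {Gs, Js, Un}):
  P1: blocked at fork node Gs ∈ conditioning set.
{Gs, Js, Un} satisfies the backdoor criterion.

Yes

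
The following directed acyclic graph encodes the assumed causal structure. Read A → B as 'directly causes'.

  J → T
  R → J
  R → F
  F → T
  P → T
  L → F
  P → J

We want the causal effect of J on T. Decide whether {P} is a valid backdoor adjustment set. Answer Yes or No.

No

Backdoor paths from J to T (paths whose first edge points into J):
  P1: J <- R -> F -> T
  P2: J <- P -> T
Condition 1 (no descendant of J in the set): holds — descendants of J are {T}; none are in {P}.
Condition 2 (every backdoor path blocked by {P}):
  P1: open — no interior node is in the conditioning set.
  P2: blocked at fork node P ∈ conditioning set.
{P} does not satisfy the backdoor criterion.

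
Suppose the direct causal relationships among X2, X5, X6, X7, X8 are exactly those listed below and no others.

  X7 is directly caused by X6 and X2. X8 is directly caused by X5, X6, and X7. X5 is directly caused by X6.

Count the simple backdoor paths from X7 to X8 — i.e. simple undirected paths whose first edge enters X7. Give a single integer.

2

A backdoor path from X7 to X8 is any simple undirected path whose first edge points into X7 (i.e. leaves X7 via a parent).
Parents of X7: {X2, X6}.
Enumerating:
  P1: X7 <- X6 -> X5 -> X8
  P2: X7 <- X6 -> X8
That exhausts the simple backdoor paths. Count: 2.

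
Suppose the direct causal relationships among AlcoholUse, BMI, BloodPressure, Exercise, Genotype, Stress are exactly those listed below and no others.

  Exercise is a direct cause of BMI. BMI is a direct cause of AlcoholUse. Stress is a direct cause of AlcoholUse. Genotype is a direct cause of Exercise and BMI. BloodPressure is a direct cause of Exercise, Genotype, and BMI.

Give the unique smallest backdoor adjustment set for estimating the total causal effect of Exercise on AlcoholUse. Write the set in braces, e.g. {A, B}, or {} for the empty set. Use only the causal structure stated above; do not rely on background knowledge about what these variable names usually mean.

Variables eligible for adjustment (non-descendants of Exercise, excluding Exercise and AlcoholUse): {BloodPressure, Genotype, Stress}.
Backdoor paths from Exercise to AlcoholUse:
  P1: Exercise <- BloodPressure -> Genotype -> BMI -> AlcoholUse
  P2: Exercise <- BloodPressure -> BMI -> AlcoholUse
  P3: Exercise <- Genotype <- BloodPressure -> BMI -> AlcoholUse
  P4: Exercise <- Genotype -> BMI -> AlcoholUse
The empty set is not sufficient: P1 (Exercise <- BloodPressure -> Genotype -> BMI -> AlcoholUse) has no collider blocking it and no conditioned non-collider, so it is open.
Try {BloodPressure, Genotype}:
  P1: blocked at fork node BloodPressure ∈ conditioning set.
  P2: blocked at fork node BloodPressure ∈ conditioning set.
  P3: blocked at chain node Genotype ∈ conditioning set.
  P4: blocked at fork node Genotype ∈ conditioning set.
{BloodPressure, Genotype} contains no descendant of Exercise and blocks every backdoor path.
Every element of {BloodPressure, Genotype} is needed (dropping BloodPressure leaves P2 open; dropping Genotype leaves P4 open), so no proper subset is valid.
Among all size-2 subsets of the eligible variables, only {BloodPressure, Genotype} blocks every backdoor path, so it is the unique smallest valid adjustment set.

{BloodPressure, Genotype}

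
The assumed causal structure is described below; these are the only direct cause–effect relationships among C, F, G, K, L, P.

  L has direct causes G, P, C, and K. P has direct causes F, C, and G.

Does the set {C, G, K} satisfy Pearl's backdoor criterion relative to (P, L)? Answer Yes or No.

Backdoor paths from P to L (paths whose first edge points into P):
  P1: P <- G -> L
  P2: P <- C -> L
Condition 1 (no descendant of P in the set): holds — descendants of P are {L}; none are in {C, G, K}.
Condition 2 (every backdoor path blocked by {C, G, K}):
  P1: blocked at fork node G ∈ conditioning set.
  P2: blocked at fork node C ∈ conditioning set.
{C, G, K} satisfies the backdoor criterion.

Yes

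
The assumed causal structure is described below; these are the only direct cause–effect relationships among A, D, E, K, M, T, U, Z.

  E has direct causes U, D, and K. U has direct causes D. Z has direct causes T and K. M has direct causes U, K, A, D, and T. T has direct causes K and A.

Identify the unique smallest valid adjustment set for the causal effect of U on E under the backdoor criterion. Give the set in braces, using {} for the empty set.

Variables eligible for adjustment (non-descendants of U, excluding U and E): {A, D, K, T, Z}.
Backdoor paths from U to E:
  P1: U <- D -> M <- A -> T <- K -> E
  P2: U <- D -> M <- A -> T -> Z <- K -> E
  P3: U <- D -> M <- K -> E
  P4: U <- D -> M <- T <- K -> E
  P5: U <- D -> M <- T -> Z <- K -> E
  P6: U <- D -> E
The empty set is not sufficient: P6 (U <- D -> E) has no collider blocking it and no conditioned non-collider, so it is open.
Try {D}:
  P1: blocked at fork node D ∈ conditioning set.
  P2: blocked at fork node D ∈ conditioning set.
  P3: blocked at fork node D ∈ conditioning set.
  P4: blocked at fork node D ∈ conditioning set.
  P5: blocked at fork node D ∈ conditioning set.
  P6: blocked at fork node D ∈ conditioning set.
{D} contains no descendant of U and blocks every backdoor path.
No other singleton works — e.g. {A} leaves P6 open — so {D} is the unique smallest valid adjustment set.

{D}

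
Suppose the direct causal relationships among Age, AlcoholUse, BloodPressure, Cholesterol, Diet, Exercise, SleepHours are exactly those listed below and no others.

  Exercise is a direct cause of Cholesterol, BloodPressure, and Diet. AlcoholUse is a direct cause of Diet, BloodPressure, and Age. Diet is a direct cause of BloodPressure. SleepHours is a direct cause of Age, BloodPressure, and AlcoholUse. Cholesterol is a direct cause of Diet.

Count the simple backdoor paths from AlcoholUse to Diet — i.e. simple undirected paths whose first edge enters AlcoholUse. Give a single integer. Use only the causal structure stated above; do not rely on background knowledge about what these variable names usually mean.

A backdoor path from AlcoholUse to Diet is any simple undirected path whose first edge points into AlcoholUse (i.e. leaves AlcoholUse via a parent).
Parents of AlcoholUse: {SleepHours}.
Enumerating:
  P1: AlcoholUse <- SleepHours -> BloodPressure <- Exercise -> Cholesterol -> Diet
  P2: AlcoholUse <- SleepHours -> BloodPressure <- Exercise -> Diet
  P3: AlcoholUse <- SleepHours -> BloodPressure <- Diet
That exhausts the simple backdoor paths. Count: 3.

3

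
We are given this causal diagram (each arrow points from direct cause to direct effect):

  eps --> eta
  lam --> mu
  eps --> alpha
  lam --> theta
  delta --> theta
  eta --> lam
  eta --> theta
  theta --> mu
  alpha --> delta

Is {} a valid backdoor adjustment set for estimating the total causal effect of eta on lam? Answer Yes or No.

Yes

Backdoor paths from eta to lam (paths whose first edge points into eta):
  P1: eta <- eps -> alpha -> delta -> theta <- lam
  P2: eta <- eps -> alpha -> delta -> theta -> mu <- lam
Condition 1 (no descendant of eta in the set): holds — descendants of eta are {lam, mu, theta}; none are in {}.
Condition 2 (every backdoor path blocked by {}):
  P1: blocked at collider theta (neither it nor any descendant is in the conditioning set).
  P2: blocked at collider mu (neither it nor any descendant is in the conditioning set).
{} satisfies the backdoor criterion.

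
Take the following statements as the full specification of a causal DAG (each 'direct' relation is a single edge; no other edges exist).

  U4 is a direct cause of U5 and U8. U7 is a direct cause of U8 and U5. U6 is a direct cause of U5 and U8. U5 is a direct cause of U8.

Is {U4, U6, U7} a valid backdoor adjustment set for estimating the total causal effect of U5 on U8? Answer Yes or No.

Yes

Backdoor paths from U5 to U8 (paths whose first edge points into U5):
  P1: U5 <- U7 -> U8
  P2: U5 <- U4 -> U8
  P3: U5 <- U6 -> U8
Condition 1 (no descendant of U5 in the set): holds — descendants of U5 are {U8}; none are in {U4, U6, U7}.
Condition 2 (every backdoor path blocked by {U4, U6, U7}):
  P1: blocked at fork node U7 ∈ conditioning set.
  P2: blocked at fork node U4 ∈ conditioning set.
  P3: blocked at fork node U6 ∈ conditioning set.
{U4, U6, U7} satisfies the backdoor criterion.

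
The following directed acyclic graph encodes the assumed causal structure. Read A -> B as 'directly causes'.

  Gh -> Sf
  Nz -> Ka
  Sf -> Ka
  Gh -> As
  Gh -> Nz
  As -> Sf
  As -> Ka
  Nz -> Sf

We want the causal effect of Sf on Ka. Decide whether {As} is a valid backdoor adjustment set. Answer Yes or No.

No

Backdoor paths from Sf to Ka (paths whose first edge points into Sf):
  P1: Sf <- Gh -> Nz -> Ka
  P2: Sf <- Gh -> As -> Ka
  P3: Sf <- Nz <- Gh -> As -> Ka
  P4: Sf <- Nz -> Ka
  P5: Sf <- As <- Gh -> Nz -> Ka
  P6: Sf <- As -> Ka
Condition 1 (no descendant of Sf in the set): holds — descendants of Sf are {Ka}; none are in {As}.
Condition 2 (every backdoor path blocked by {As}):
  P1: open — no interior node is in the conditioning set.
  P2: blocked at chain node As ∈ conditioning set.
  P3: blocked at chain node As ∈ conditioning set.
  P4: open — no interior node is in the conditioning set.
  P5: blocked at chain node As ∈ conditioning set.
  P6: blocked at fork node As ∈ conditioning set.
{As} does not satisfy the backdoor criterion.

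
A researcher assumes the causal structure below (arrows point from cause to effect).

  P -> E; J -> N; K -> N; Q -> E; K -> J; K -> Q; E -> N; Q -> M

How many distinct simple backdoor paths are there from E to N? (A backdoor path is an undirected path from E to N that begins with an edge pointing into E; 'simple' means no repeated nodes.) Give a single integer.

A backdoor path from E to N is any simple undirected path whose first edge points into E (i.e. leaves E via a parent).
Parents of E: {P, Q}.
Enumerating:
  P1: E <- Q <- K -> J -> N
  P2: E <- Q <- K -> N
That exhausts the simple backdoor paths. Count: 2.

2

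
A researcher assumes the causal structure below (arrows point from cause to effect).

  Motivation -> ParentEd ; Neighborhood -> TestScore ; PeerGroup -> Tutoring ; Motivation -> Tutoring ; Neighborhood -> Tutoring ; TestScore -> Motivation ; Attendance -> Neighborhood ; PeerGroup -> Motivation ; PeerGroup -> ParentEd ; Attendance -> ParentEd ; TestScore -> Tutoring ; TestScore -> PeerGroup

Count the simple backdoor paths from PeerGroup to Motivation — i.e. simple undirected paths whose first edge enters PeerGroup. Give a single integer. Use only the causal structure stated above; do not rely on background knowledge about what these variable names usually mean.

A backdoor path from PeerGroup to Motivation is any simple undirected path whose first edge points into PeerGroup (i.e. leaves PeerGroup via a parent).
Parents of PeerGroup: {TestScore}.
Enumerating:
  P1: PeerGroup <- TestScore <- Neighborhood <- Attendance -> ParentEd <- Motivation
  P2: PeerGroup <- TestScore <- Neighborhood -> Tutoring <- Motivation
  P3: PeerGroup <- TestScore -> Motivation
  P4: PeerGroup <- TestScore -> Tutoring <- Neighborhood <- Attendance -> ParentEd <- Motivation
  P5: PeerGroup <- TestScore -> Tutoring <- Motivation
That exhausts the simple backdoor paths. Count: 5.

5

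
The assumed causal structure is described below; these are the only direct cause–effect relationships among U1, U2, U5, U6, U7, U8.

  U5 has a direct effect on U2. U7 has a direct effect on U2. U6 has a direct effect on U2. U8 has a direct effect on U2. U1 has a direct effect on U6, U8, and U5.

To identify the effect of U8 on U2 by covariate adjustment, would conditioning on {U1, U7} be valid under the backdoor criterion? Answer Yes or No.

Yes

Backdoor paths from U8 to U2 (paths whose first edge points into U8):
  P1: U8 <- U1 -> U5 -> U2
  P2: U8 <- U1 -> U6 -> U2
Condition 1 (no descendant of U8 in the set): holds — descendants of U8 are {U2}; none are in {U1, U7}.
Condition 2 (every backdoor path blocked by {U1, U7}):
  P1: blocked at fork node U1 ∈ conditioning set.
  P2: blocked at fork node U1 ∈ conditioning set.
{U1, U7} satisfies the backdoor criterion.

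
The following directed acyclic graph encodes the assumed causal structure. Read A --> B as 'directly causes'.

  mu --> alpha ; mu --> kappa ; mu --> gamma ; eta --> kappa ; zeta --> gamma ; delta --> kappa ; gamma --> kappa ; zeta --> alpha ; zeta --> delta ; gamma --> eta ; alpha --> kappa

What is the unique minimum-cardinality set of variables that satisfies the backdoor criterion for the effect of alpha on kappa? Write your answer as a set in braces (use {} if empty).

{mu, zeta}

Variables eligible for adjustment (non-descendants of alpha, excluding alpha and kappa): {delta, eta, gamma, mu, zeta}.
Backdoor paths from alpha to kappa:
  P1: alpha <- mu -> gamma <- zeta -> delta -> kappa
  P2: alpha <- mu -> gamma -> eta -> kappa
  P3: alpha <- mu -> gamma -> kappa
  P4: alpha <- mu -> kappa
  P5: alpha <- zeta -> gamma <- mu -> kappa
  P6: alpha <- zeta -> gamma -> eta -> kappa
  P7: alpha <- zeta -> gamma -> kappa
  P8: alpha <- zeta -> delta -> kappa
The empty set is not sufficient: P2 (alpha <- mu -> gamma -> eta -> kappa) has no collider blocking it and no conditioned non-collider, so it is open.
Try {mu, zeta}:
  P1: blocked at fork node mu ∈ conditioning set.
  P2: blocked at fork node mu ∈ conditioning set.
  P3: blocked at fork node mu ∈ conditioning set.
  P4: blocked at fork node mu ∈ conditioning set.
  P5: blocked at fork node zeta ∈ conditioning set.
  P6: blocked at fork node zeta ∈ conditioning set.
  P7: blocked at fork node zeta ∈ conditioning set.
  P8: blocked at fork node zeta ∈ conditioning set.
{mu, zeta} contains no descendant of alpha and blocks every backdoor path.
Every element of {mu, zeta} is needed (dropping mu leaves P2 open; dropping zeta leaves P6 open), so no proper subset is valid.
Among all size-2 subsets of the eligible variables, only {mu, zeta} blocks every backdoor path, so it is the unique smallest valid adjustment set.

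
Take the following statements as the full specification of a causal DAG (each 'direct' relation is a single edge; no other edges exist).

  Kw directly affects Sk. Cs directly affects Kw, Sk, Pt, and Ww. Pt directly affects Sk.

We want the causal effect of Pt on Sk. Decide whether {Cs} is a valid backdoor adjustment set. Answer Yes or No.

Yes

Backdoor paths from Pt to Sk (paths whose first edge points into Pt):
  P1: Pt <- Cs -> Kw -> Sk
  P2: Pt <- Cs -> Sk
Condition 1 (no descendant of Pt in the set): holds — descendants of Pt are {Sk}; none are in {Cs}.
Condition 2 (every backdoor path blocked by {Cs}):
  P1: blocked at fork node Cs ∈ conditioning set.
  P2: blocked at fork node Cs ∈ conditioning set.
{Cs} satisfies the backdoor criterion.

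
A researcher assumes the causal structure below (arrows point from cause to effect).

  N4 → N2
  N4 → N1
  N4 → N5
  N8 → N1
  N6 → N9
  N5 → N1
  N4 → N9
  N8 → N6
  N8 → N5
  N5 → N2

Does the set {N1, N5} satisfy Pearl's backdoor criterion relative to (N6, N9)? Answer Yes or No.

Backdoor paths from N6 to N9 (paths whose first edge points into N6):
  P1: N6 <- N8 -> N5 <- N4 -> N9
  P2: N6 <- N8 -> N5 -> N2 <- N4 -> N9
  P3: N6 <- N8 -> N5 -> N1 <- N4 -> N9
  P4: N6 <- N8 -> N1 <- N4 -> N9
  P5: N6 <- N8 -> N1 <- N5 <- N4 -> N9
  P6: N6 <- N8 -> N1 <- N5 -> N2 <- N4 -> N9
Condition 1 (no descendant of N6 in the set): holds — descendants of N6 are {N9}; none are in {N1, N5}.
Condition 2 (every backdoor path blocked by {N1, N5}):
  P1: open — collider(s) N5 are conditioned on (or have a conditioned descendant) and no non-collider on the path is in the set.
  P2: blocked at chain node N5 ∈ conditioning set.
  P3: blocked at chain node N5 ∈ conditioning set.
  P4: open — collider(s) N1 are conditioned on (or have a conditioned descendant) and no non-collider on the path is in the set.
  P5: blocked at chain node N5 ∈ conditioning set.
  P6: blocked at fork node N5 ∈ conditioning set.
{N1, N5} does not satisfy the backdoor criterion.

No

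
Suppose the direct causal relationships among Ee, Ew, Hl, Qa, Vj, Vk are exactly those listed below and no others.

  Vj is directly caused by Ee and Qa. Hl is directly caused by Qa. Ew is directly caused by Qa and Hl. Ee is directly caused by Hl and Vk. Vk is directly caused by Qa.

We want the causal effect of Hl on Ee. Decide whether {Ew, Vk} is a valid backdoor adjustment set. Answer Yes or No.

Backdoor paths from Hl to Ee (paths whose first edge points into Hl):
  P1: Hl <- Qa -> Vk -> Ee
  P2: Hl <- Qa -> Vj <- Ee
Condition 1 (no descendant of Hl in the set): FAILS — Ew is a descendant of Hl.
Condition 2 (every backdoor path blocked by {Ew, Vk}):
  P1: blocked at chain node Vk ∈ conditioning set.
  P2: blocked at collider Vj (neither it nor any descendant is in the conditioning set).
{Ew, Vk} does not satisfy the backdoor criterion.

No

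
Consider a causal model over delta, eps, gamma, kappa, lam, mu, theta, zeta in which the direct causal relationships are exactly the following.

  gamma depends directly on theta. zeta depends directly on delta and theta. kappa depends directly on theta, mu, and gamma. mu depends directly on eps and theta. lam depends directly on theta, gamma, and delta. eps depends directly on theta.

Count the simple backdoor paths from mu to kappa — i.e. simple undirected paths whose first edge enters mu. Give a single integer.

A backdoor path from mu to kappa is any simple undirected path whose first edge points into mu (i.e. leaves mu via a parent).
Parents of mu: {eps, theta}.
Enumerating:
  P1: mu <- theta -> gamma -> kappa
  P2: mu <- theta -> zeta <- delta -> lam <- gamma -> kappa
  P3: mu <- theta -> kappa
  P4: mu <- theta -> lam <- gamma -> kappa
  P5: mu <- eps <- theta -> gamma -> kappa
  P6: mu <- eps <- theta -> zeta <- delta -> lam <- gamma -> kappa
  P7: mu <- eps <- theta -> kappa
  P8: mu <- eps <- theta -> lam <- gamma -> kappa
That exhausts the simple backdoor paths. Count: 8.

8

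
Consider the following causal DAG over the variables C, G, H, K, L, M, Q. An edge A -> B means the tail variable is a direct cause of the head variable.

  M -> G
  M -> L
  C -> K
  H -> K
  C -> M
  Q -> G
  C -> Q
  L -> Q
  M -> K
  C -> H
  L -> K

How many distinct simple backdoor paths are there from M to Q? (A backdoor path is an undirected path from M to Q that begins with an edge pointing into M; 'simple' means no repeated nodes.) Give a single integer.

3

A backdoor path from M to Q is any simple undirected path whose first edge points into M (i.e. leaves M via a parent).
Parents of M: {C}.
Enumerating:
  P1: M <- C -> H -> K <- L -> Q
  P2: M <- C -> Q
  P3: M <- C -> K <- L -> Q
That exhausts the simple backdoor paths. Count: 3.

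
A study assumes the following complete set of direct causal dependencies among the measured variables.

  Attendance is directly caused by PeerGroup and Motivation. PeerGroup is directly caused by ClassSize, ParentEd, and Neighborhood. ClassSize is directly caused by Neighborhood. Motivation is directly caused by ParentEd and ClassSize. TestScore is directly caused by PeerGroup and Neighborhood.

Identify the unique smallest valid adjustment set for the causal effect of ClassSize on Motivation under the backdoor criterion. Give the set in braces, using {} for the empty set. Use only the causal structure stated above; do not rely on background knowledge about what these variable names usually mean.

Variables eligible for adjustment (non-descendants of ClassSize, excluding ClassSize and Motivation): {Neighborhood, ParentEd}.
Backdoor paths from ClassSize to Motivation:
  P1: ClassSize <- Neighborhood -> PeerGroup <- ParentEd -> Motivation
  P2: ClassSize <- Neighborhood -> PeerGroup -> Attendance <- Motivation
  P3: ClassSize <- Neighborhood -> TestScore <- PeerGroup <- ParentEd -> Motivation
  P4: ClassSize <- Neighborhood -> TestScore <- PeerGroup -> Attendance <- Motivation
Each backdoor path contains an unconditioned collider, so every path is already blocked with the empty conditioning set:
  P1: blocked at collider PeerGroup (neither it nor any descendant is in the conditioning set).
  P2: blocked at collider Attendance (neither it nor any descendant is in the conditioning set).
  P3: blocked at collider TestScore (neither it nor any descendant is in the conditioning set).
  P4: blocked at collider TestScore (neither it nor any descendant is in the conditioning set).
The empty set is therefore the unique smallest valid set.

{}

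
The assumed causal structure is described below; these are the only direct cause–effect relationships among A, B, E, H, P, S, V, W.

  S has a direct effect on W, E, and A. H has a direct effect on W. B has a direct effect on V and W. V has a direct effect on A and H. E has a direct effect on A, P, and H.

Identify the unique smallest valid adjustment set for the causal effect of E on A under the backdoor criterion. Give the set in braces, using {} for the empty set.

{S}

Variables eligible for adjustment (non-descendants of E, excluding E and A): {B, S, V}.
Backdoor paths from E to A:
  P1: E <- S -> W <- B -> V -> A
  P2: E <- S -> W <- H <- V -> A
  P3: E <- S -> A
The empty set is not sufficient: P3 (E <- S -> A) has no collider blocking it and no conditioned non-collider, so it is open.
Try {S}:
  P1: blocked at fork node S ∈ conditioning set.
  P2: blocked at fork node S ∈ conditioning set.
  P3: blocked at fork node S ∈ conditioning set.
{S} contains no descendant of E and blocks every backdoor path.
No other singleton works — e.g. {B} leaves P3 open — so {S} is the unique smallest valid adjustment set.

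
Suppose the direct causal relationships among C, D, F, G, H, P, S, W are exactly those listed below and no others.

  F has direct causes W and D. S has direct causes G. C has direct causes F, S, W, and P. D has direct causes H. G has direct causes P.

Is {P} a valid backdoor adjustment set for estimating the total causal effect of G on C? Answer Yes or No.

Backdoor paths from G to C (paths whose first edge points into G):
  P1: G <- P -> C
Condition 1 (no descendant of G in the set): holds — descendants of G are {C, S}; none are in {P}.
Condition 2 (every backdoor path blocked by {P}):
  P1: blocked at fork node P ∈ conditioning set.
{P} satisfies the backdoor criterion.

Yes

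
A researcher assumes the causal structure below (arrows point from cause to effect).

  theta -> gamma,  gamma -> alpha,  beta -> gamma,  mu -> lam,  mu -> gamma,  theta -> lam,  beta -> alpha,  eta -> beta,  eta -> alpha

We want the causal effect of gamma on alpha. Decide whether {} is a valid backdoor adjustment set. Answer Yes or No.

No

Backdoor paths from gamma to alpha (paths whose first edge points into gamma):
  P1: gamma <- beta <- eta -> alpha
  P2: gamma <- beta -> alpha
Condition 1 (no descendant of gamma in the set): holds — descendants of gamma are {alpha}; none are in {}.
Condition 2 (every backdoor path blocked by {}):
  P1: open — no interior node is in the conditioning set.
  P2: open — no interior node is in the conditioning set.
{} does not satisfy the backdoor criterion.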